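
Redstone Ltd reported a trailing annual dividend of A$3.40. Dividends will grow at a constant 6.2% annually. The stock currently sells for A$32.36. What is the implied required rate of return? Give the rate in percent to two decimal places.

17.36%

Rearranging the constant-growth DDM: r = D₁/P₀ + g.
D₁ = 3.40 × (1 + 0.062) = 3.6108.
r = 3.6108 / 32.36 + 0.062 = 0.11158 + 0.062 = 0.17358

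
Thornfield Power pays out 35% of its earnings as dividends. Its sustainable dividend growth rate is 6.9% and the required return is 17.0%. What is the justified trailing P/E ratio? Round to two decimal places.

Justified trailing P/E = b(1+g)/(r−g) = 0.35×(1+0.069)/(0.17−0.069) = 3.7045

3.70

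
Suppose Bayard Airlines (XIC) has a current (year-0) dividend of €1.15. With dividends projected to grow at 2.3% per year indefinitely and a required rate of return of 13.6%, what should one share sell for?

€10.41

Gordon growth model: P₀ = D₁/(r − g). D₁ = 1.15 × (1 + 0.023) = 1.1764.
P₀ = 1.1764 / (0.136 − 0.023) = 1.1764 / 0.113 = 10.4111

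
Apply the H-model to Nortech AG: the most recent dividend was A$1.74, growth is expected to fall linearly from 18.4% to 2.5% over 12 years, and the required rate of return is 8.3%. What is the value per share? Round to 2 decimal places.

A$59.37

H-model: P₀ = D₀[(1+g_L) + H(g_S−g_L)]/(r−g_L), with H = 12/2 = 6.
P₀ = 1.74 × [(1+0.025) + 6×(0.184−0.025)] / (0.083−0.025)
   = 1.74 × 1.9790 / 0.058 = 59.3700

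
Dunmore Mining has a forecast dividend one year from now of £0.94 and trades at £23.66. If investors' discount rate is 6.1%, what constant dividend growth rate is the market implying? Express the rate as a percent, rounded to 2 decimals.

2.13%

From P₀ = D₁/(r − g), the implied growth is g = r − D₁/P₀.
g = 0.061 − 0.94/23.66 = 0.061 − 0.03973 = 0.02127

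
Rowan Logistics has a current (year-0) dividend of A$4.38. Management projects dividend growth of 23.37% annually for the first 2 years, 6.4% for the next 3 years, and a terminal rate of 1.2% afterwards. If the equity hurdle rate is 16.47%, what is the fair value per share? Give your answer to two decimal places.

Three-stage DDM. Project D₁…D_5; terminal Gordon value at t=5 with g = 0.012; discount at r = 0.1647.
D_1 = 5.4036
D_2 = 6.6664
D_3 = 7.0931
D_4 = 7.5470
D_5 = 8.0300
TV_5 = 8.1264/(0.1647−0.012) = 53.2181
P₀ = Σ Dₜ/(1+r)ᵗ + TV_5/(1+r)^5 = 46.7220

A$46.72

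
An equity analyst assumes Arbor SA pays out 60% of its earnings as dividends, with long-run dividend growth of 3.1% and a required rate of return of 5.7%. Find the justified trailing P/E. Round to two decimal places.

23.79

Justified trailing P/E = b(1+g)/(r−g) = 0.60×(1+0.031)/(0.057−0.031) = 23.7923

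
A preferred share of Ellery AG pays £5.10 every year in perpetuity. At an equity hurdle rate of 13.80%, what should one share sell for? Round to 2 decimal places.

Zero-growth DDM (perpetuity): P₀ = D/r = 5.10 / 0.138 = 36.9565

£36.96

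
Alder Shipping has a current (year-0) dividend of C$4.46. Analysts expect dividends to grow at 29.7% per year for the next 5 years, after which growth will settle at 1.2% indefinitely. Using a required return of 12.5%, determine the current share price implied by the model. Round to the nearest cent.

Two-stage DDM. Project D₁…D_5 at 0.297, terminal growth 0.012, discount at r = 0.125.
D_1 = 5.7846
D_2 = 7.5027
D_3 = 9.7309
D_4 = 12.6210
D_5 = 16.3695
Terminal value at t=5: TV = D_6/(r−g) = 16.5659/(0.125−0.012) = 146.6010
P₀ = 5.7846/(1+0.125)^1 + 7.5027/(1+0.125)^2 + 9.7309/(1+0.125)^3 + 12.6210/(1+0.125)^4 + 16.3695/(1+0.125)^5 + 146.6010/(1+0.125)^5 = 116.2205

C$116.22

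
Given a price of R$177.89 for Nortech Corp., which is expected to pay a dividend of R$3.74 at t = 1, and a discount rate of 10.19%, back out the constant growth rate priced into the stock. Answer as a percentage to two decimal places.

From P₀ = D₁/(r − g), the implied growth is g = r − D₁/P₀.
g = 0.1019 − 3.74/177.89 = 0.1019 − 0.02102 = 0.08088

8.09%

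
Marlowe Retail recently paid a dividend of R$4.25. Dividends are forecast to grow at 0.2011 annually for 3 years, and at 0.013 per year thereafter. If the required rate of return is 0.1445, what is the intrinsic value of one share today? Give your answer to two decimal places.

Two-stage DDM. Project D₁…D_3 at 0.2011, terminal growth 0.013, discount at r = 0.1445.
D_1 = 5.1047
D_2 = 6.1312
D_3 = 7.3642
Terminal value at t=3: TV = D_4/(r−g) = 7.4599/(0.1445−0.013) = 56.7297
P₀ = 5.1047/(1+0.1445)^1 + 6.1312/(1+0.1445)^2 + 7.3642/(1+0.1445)^3 + 56.7297/(1+0.1445)^3 = 51.8942

R$51.89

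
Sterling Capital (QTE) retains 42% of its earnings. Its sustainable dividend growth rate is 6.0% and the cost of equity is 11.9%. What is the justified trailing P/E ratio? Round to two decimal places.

10.42

Payout ratio b = 1 − 0.42 = 0.58.
Justified trailing P/E = b(1+g)/(r−g) = 0.58×(1+0.06)/(0.119−0.06) = 10.4203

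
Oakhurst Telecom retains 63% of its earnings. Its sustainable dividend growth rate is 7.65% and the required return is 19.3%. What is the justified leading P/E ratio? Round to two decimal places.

3.18

Payout ratio b = 1 − 0.63 = 0.37.
Justified leading P/E = b/(r−g) = 0.37/(0.193−0.0765) = 3.1760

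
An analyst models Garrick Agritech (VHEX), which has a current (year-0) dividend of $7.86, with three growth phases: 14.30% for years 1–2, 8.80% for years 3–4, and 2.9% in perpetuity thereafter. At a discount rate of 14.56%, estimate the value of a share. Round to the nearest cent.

$92.44

Three-stage DDM. Project D₁…D_4; terminal Gordon value at t=4 with g = 0.029; discount at r = 0.1456.
D_1 = 8.9840
D_2 = 10.2687
D_3 = 11.1723
D_4 = 12.1555
TV_4 = 12.5080/(0.1456−0.029) = 107.2728
P₀ = Σ Dₜ/(1+r)ᵗ + TV_4/(1+r)^4 = 92.4361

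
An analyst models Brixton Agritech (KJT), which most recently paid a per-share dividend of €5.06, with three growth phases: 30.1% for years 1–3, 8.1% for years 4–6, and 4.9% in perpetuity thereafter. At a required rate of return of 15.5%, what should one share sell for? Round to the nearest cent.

Three-stage DDM. Project D₁…D_6; terminal Gordon value at t=6 with g = 0.049; discount at r = 0.155.
D_1 = 6.5831
D_2 = 8.5646
D_3 = 11.1425
D_4 = 12.0450
D_5 = 13.0207
D_6 = 14.0754
TV_6 = 14.7651/(0.155−0.049) = 139.2929
P₀ = Σ Dₜ/(1+r)ᵗ + TV_6/(1+r)^6 = 97.0560

€97.06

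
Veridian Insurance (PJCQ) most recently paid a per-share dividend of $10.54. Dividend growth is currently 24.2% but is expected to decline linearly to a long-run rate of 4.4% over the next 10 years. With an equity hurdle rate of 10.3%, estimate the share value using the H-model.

H-model: P₀ = D₀[(1+g_L) + H(g_S−g_L)]/(r−g_L), with H = 10/2 = 5.
P₀ = 10.54 × [(1+0.044) + 5×(0.242−0.044)] / (0.103−0.044)
   = 10.54 × 2.0340 / 0.059 = 363.3620

$363.36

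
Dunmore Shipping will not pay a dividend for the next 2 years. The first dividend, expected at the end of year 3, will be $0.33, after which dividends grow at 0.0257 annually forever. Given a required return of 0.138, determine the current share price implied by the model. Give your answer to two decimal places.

$2.27

Deferred-dividend DDM. At t=2 the remaining stream is a growing perpetuity with first payment D_3 = 0.33.
V_2 = D_3/(r−g) = 0.33/(0.138−0.0257) = 2.9386
P₀ = V_2/(1+r)^2 = 2.9386/(1+0.138)^2 = 2.2691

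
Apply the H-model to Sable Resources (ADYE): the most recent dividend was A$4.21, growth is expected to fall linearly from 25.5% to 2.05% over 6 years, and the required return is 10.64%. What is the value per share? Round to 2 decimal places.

H-model: P₀ = D₀[(1+g_L) + H(g_S−g_L)]/(r−g_L), with H = 6/2 = 3.
P₀ = 4.21 × [(1+0.0205) + 3×(0.255−0.0205)] / (0.1064−0.0205)
   = 4.21 × 1.7240 / 0.0859 = 84.4941

A$84.49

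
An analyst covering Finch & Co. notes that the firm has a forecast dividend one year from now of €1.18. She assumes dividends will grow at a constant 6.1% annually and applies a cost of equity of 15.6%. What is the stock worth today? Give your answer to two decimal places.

€12.42

Gordon growth model: P₀ = D₁/(r − g), with D₁ = 1.18 given directly.
P₀ = 1.1800 / (0.156 − 0.061) = 1.1800 / 0.095 = 12.4211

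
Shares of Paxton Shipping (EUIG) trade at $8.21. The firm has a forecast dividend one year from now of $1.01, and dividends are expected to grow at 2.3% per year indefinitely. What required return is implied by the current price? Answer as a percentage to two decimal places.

14.60%

Rearranging the constant-growth DDM: r = D₁/P₀ + g.
r = 1.0100 / 8.21 + 0.023 = 0.12302 + 0.023 = 0.14602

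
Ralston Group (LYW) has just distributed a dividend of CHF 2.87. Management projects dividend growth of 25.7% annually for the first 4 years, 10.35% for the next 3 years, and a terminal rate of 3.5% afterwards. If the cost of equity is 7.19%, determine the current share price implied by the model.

CHF 200.73

Three-stage DDM. Project D₁…D_7; terminal Gordon value at t=7 with g = 0.035; discount at r = 0.0719.
D_1 = 3.6076
D_2 = 4.5347
D_3 = 5.7002
D_4 = 7.1651
D_5 = 7.9067
D_6 = 8.7250
D_7 = 9.6281
TV_7 = 9.9651/(0.0719−0.035) = 270.0561
P₀ = Σ Dₜ/(1+r)ᵗ + TV_7/(1+r)^7 = 200.7318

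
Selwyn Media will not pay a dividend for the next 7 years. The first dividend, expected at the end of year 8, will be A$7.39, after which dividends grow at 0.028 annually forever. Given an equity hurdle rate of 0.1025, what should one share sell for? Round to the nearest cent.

Deferred-dividend DDM. At t=7 the remaining stream is a growing perpetuity with first payment D_8 = 7.39.
V_7 = D_8/(r−g) = 7.39/(0.1025−0.028) = 99.1946
P₀ = V_7/(1+r)^7 = 99.1946/(1+0.1025)^7 = 50.1000

A$50.10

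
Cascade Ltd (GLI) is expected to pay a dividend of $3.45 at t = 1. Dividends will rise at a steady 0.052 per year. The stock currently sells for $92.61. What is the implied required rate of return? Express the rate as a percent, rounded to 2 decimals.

8.93%

Rearranging the constant-growth DDM: r = D₁/P₀ + g.
r = 3.4500 / 92.61 + 0.052 = 0.03725 + 0.052 = 0.08925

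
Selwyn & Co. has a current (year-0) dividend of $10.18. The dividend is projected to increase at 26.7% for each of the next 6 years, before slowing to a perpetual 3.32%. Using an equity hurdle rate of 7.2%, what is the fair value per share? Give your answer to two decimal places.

Two-stage DDM. Project D₁…D_6 at 0.267, terminal growth 0.0332, discount at r = 0.072.
D_1 = 12.8981
D_2 = 16.3418
D_3 = 20.7051
D_4 = 26.2334
D_5 = 33.2377
D_6 = 42.1122
Terminal value at t=6: TV = D_7/(r−g) = 43.5103/(0.072−0.0332) = 1121.3989
P₀ = 12.8981/(1+0.072)^1 + 16.3418/(1+0.072)^2 + 20.7051/(1+0.072)^3 + 26.2334/(1+0.072)^4 + 33.2377/(1+0.072)^5 + 42.1122/(1+0.072)^6 + 1121.3989/(1+0.072)^6 = 853.0597

$853.06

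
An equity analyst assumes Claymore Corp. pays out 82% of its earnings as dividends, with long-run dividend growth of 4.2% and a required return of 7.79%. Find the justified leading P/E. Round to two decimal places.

Justified leading P/E = b/(r−g) = 0.82/(0.0779−0.042) = 22.8412

22.84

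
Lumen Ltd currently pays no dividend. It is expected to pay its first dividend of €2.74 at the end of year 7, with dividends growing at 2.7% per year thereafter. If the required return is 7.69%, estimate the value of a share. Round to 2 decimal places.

Deferred-dividend DDM. At t=6 the remaining stream is a growing perpetuity with first payment D_7 = 2.74.
V_6 = D_7/(r−g) = 2.74/(0.0769−0.027) = 54.9098
P₀ = V_6/(1+r)^6 = 54.9098/(1+0.0769)^6 = 35.2045

€35.20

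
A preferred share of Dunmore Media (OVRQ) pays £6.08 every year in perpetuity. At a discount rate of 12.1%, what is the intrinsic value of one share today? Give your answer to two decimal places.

£50.25

Zero-growth DDM (perpetuity): P₀ = D/r = 6.08 / 0.121 = 50.2479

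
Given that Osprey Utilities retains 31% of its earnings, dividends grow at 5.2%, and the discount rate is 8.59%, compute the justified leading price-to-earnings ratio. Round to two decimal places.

20.35

Payout ratio b = 1 − 0.31 = 0.69.
Justified leading P/E = b/(r−g) = 0.69/(0.0859−0.052) = 20.3540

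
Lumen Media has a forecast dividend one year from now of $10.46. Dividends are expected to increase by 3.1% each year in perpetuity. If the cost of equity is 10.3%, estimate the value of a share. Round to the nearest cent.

Gordon growth model: P₀ = D₁/(r − g), with D₁ = 10.46 given directly.
P₀ = 10.4600 / (0.103 − 0.031) = 10.4600 / 0.072 = 145.2778

$145.28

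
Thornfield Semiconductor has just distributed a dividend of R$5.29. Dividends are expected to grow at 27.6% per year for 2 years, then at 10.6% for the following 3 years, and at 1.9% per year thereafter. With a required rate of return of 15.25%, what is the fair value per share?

Three-stage DDM. Project D₁…D_5; terminal Gordon value at t=5 with g = 0.019; discount at r = 0.1525.
D_1 = 6.7500
D_2 = 8.6131
D_3 = 9.5260
D_4 = 10.5358
D_5 = 11.6526
TV_5 = 11.8740/(0.1525−0.019) = 88.9437
P₀ = Σ Dₜ/(1+r)ᵗ + TV_5/(1+r)^5 = 74.0100

R$74.01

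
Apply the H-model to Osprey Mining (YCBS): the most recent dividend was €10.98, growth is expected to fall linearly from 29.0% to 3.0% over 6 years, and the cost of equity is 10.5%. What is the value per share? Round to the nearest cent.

€264.98

H-model: P₀ = D₀[(1+g_L) + H(g_S−g_L)]/(r−g_L), with H = 6/2 = 3.
P₀ = 10.98 × [(1+0.03) + 3×(0.29−0.03)] / (0.105−0.03)
   = 10.98 × 1.8100 / 0.075 = 264.9840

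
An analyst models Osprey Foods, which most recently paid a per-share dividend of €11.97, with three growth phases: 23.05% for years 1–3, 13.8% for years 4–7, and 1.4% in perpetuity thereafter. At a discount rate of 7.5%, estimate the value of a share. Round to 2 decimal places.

Three-stage DDM. Project D₁…D_7; terminal Gordon value at t=7 with g = 0.014; discount at r = 0.075.
D_1 = 14.7291
D_2 = 18.1241
D_3 = 22.3018
D_4 = 25.3794
D_5 = 28.8818
D_6 = 32.8674
D_7 = 37.4031
TV_7 = 37.9268/(0.075−0.014) = 621.7505
P₀ = Σ Dₜ/(1+r)ᵗ + TV_7/(1+r)^7 = 505.0638

€505.06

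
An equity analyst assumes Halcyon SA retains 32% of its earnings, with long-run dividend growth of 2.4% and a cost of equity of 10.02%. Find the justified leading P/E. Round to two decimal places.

Payout ratio b = 1 − 0.32 = 0.68.
Justified leading P/E = b/(r−g) = 0.68/(0.1002−0.024) = 8.9239

8.92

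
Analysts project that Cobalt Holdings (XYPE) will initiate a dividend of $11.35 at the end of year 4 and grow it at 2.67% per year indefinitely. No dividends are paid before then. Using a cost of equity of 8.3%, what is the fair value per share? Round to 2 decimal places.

Deferred-dividend DDM. At t=3 the remaining stream is a growing perpetuity with first payment D_4 = 11.35.
V_3 = D_4/(r−g) = 11.35/(0.083−0.0267) = 201.5986
P₀ = V_3/(1+r)^3 = 201.5986/(1+0.083)^3 = 158.7092

$158.71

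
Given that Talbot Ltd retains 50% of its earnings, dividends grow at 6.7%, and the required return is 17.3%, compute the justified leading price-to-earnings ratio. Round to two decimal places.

4.72

Payout ratio b = 1 − 0.50 = 0.50.
Justified leading P/E = b/(r−g) = 0.50/(0.173−0.067) = 4.7170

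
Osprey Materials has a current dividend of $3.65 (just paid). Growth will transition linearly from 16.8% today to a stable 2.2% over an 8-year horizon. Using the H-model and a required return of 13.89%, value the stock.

H-model: P₀ = D₀[(1+g_L) + H(g_S−g_L)]/(r−g_L), with H = 8/2 = 4.
P₀ = 3.65 × [(1+0.022) + 4×(0.168−0.022)] / (0.1389−0.022)
   = 3.65 × 1.6060 / 0.1169 = 50.1446

$50.14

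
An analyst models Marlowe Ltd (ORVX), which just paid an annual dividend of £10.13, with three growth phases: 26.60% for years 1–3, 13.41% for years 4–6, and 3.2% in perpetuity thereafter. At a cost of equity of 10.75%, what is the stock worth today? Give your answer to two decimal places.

Three-stage DDM. Project D₁…D_6; terminal Gordon value at t=6 with g = 0.032; discount at r = 0.1075.
D_1 = 12.8246
D_2 = 16.2359
D_3 = 20.5547
D_4 = 23.3111
D_5 = 26.4371
D_6 = 29.9823
TV_6 = 30.9417/(0.1075−0.032) = 409.8240
P₀ = Σ Dₜ/(1+r)ᵗ + TV_6/(1+r)^6 = 309.6511

£309.65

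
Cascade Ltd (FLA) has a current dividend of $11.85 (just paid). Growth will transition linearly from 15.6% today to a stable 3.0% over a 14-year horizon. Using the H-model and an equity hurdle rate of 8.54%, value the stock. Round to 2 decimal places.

$408.97

H-model: P₀ = D₀[(1+g_L) + H(g_S−g_L)]/(r−g_L), with H = 14/2 = 7.
P₀ = 11.85 × [(1+0.03) + 7×(0.156−0.03)] / (0.0854−0.03)
   = 11.85 × 1.9120 / 0.0554 = 408.9747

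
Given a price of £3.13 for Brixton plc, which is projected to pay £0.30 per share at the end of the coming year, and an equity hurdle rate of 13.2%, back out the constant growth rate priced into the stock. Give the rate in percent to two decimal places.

3.62%

From P₀ = D₁/(r − g), the implied growth is g = r − D₁/P₀.
g = 0.132 − 0.30/3.13 = 0.132 − 0.09585 = 0.03615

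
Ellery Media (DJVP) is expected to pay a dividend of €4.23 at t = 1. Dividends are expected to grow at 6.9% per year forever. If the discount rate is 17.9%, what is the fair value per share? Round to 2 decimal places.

Gordon growth model: P₀ = D₁/(r − g), with D₁ = 4.23 given directly.
P₀ = 4.2300 / (0.179 − 0.069) = 4.2300 / 0.11 = 38.4545

€38.45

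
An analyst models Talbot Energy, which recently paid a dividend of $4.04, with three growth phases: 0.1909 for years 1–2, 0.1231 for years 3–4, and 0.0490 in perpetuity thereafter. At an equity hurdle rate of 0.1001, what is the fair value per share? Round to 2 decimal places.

$120.17

Three-stage DDM. Project D₁…D_4; terminal Gordon value at t=4 with g = 0.049; discount at r = 0.1001.
D_1 = 4.8112
D_2 = 5.7297
D_3 = 6.4350
D_4 = 7.2272
TV_4 = 7.5813/(0.1001−0.049) = 148.3622
P₀ = Σ Dₜ/(1+r)ᵗ + TV_4/(1+r)^4 = 120.1723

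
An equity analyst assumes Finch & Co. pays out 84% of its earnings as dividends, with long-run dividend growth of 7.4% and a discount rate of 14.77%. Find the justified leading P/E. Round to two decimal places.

Justified leading P/E = b/(r−g) = 0.84/(0.1477−0.074) = 11.3976

11.40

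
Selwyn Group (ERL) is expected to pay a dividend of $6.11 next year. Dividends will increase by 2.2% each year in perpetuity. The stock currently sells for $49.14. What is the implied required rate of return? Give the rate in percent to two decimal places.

Rearranging the constant-growth DDM: r = D₁/P₀ + g.
r = 6.1100 / 49.14 + 0.022 = 0.12434 + 0.022 = 0.14634

14.63%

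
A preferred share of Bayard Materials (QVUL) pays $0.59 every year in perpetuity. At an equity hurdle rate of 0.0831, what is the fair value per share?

Zero-growth DDM (perpetuity): P₀ = D/r = 0.59 / 0.0831 = 7.0999

$7.10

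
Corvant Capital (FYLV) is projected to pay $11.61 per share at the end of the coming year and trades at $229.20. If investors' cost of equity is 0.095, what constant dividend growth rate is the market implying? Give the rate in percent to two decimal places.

From P₀ = D₁/(r − g), the implied growth is g = r − D₁/P₀.
g = 0.095 − 11.61/229.20 = 0.095 − 0.05065 = 0.04435

4.43%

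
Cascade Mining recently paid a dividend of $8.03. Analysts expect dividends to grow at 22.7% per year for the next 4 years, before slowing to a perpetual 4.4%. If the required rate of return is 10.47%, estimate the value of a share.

Two-stage DDM. Project D₁…D_4 at 0.227, terminal growth 0.044, discount at r = 0.1047.
D_1 = 9.8528
D_2 = 12.0894
D_3 = 14.8337
D_4 = 18.2009
Terminal value at t=4: TV = D_5/(r−g) = 19.0018/(0.1047−0.044) = 313.0442
P₀ = 9.8528/(1+0.1047)^1 + 12.0894/(1+0.1047)^2 + 14.8337/(1+0.1047)^3 + 18.2009/(1+0.1047)^4 + 313.0442/(1+0.1047)^4 = 252.2476

$252.25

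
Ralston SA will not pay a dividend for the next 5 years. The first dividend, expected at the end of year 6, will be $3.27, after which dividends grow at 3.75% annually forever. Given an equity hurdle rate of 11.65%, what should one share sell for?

Deferred-dividend DDM. At t=5 the remaining stream is a growing perpetuity with first payment D_6 = 3.27.
V_5 = D_6/(r−g) = 3.27/(0.1165−0.0375) = 41.3924
P₀ = V_5/(1+r)^5 = 41.3924/(1+0.1165)^5 = 23.8576

$23.86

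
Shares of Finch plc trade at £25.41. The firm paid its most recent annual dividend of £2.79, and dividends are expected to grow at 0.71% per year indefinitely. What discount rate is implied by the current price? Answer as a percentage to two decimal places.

Rearranging the constant-growth DDM: r = D₁/P₀ + g.
D₁ = 2.79 × (1 + 0.0071) = 2.8098.
r = 2.8098 / 25.41 + 0.0071 = 0.11058 + 0.0071 = 0.11768

11.77%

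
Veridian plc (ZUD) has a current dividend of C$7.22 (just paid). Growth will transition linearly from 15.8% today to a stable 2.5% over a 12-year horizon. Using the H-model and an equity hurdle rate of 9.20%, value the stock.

C$196.45

H-model: P₀ = D₀[(1+g_L) + H(g_S−g_L)]/(r−g_L), with H = 12/2 = 6.
P₀ = 7.22 × [(1+0.025) + 6×(0.158−0.025)] / (0.092−0.025)
   = 7.22 × 1.8230 / 0.067 = 196.4487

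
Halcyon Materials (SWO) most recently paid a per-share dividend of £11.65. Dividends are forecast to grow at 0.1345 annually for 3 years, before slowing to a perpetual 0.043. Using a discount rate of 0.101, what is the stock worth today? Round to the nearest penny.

£266.33

Two-stage DDM. Project D₁…D_3 at 0.1345, terminal growth 0.043, discount at r = 0.101.
D_1 = 13.2169
D_2 = 14.9946
D_3 = 17.0114
Terminal value at t=3: TV = D_4/(r−g) = 17.7429/(0.101−0.043) = 305.9115
P₀ = 13.2169/(1+0.101)^1 + 14.9946/(1+0.101)^2 + 17.0114/(1+0.101)^3 + 305.9115/(1+0.101)^3 = 266.3304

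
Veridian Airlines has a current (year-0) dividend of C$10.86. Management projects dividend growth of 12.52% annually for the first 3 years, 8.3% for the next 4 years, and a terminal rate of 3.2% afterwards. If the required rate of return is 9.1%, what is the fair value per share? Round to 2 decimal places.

Three-stage DDM. Project D₁…D_7; terminal Gordon value at t=7 with g = 0.032; discount at r = 0.091.
D_1 = 12.2197
D_2 = 13.7496
D_3 = 15.4710
D_4 = 16.7551
D_5 = 18.1458
D_6 = 19.6519
D_7 = 21.2830
TV_7 = 21.9641/(0.091−0.032) = 372.2721
P₀ = Σ Dₜ/(1+r)ᵗ + TV_7/(1+r)^7 = 283.7956

C$283.80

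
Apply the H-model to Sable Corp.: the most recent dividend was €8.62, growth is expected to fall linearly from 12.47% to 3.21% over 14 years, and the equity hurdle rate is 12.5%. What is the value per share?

€155.91

H-model: P₀ = D₀[(1+g_L) + H(g_S−g_L)]/(r−g_L), with H = 14/2 = 7.
P₀ = 8.62 × [(1+0.0321) + 7×(0.1247−0.0321)] / (0.125−0.0321)
   = 8.62 × 1.6803 / 0.0929 = 155.9116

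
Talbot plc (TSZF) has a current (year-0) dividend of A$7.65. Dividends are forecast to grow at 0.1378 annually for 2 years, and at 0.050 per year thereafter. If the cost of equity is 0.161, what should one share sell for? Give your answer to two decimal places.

A$84.35

Two-stage DDM. Project D₁…D_2 at 0.1378, terminal growth 0.05, discount at r = 0.161.
D_1 = 8.7042
D_2 = 9.9036
Terminal value at t=2: TV = D_3/(r−g) = 10.3988/(0.161−0.05) = 93.6827
P₀ = 8.7042/(1+0.161)^1 + 9.9036/(1+0.161)^2 + 93.6827/(1+0.161)^2 = 84.3461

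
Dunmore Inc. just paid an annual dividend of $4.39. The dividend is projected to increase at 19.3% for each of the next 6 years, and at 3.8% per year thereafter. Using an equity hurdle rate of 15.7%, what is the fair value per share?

Two-stage DDM. Project D₁…D_6 at 0.193, terminal growth 0.038, discount at r = 0.157.
D_1 = 5.2373
D_2 = 6.2481
D_3 = 7.4539
D_4 = 8.8925
D_5 = 10.6088
D_6 = 12.6563
Terminal value at t=6: TV = D_7/(r−g) = 13.1373/(0.157−0.038) = 110.3971
P₀ = 5.2373/(1+0.157)^1 + 6.2481/(1+0.157)^2 + 7.4539/(1+0.157)^3 + 8.8925/(1+0.157)^4 + 10.6088/(1+0.157)^5 + 12.6563/(1+0.157)^6 + 110.3971/(1+0.157)^6 = 75.3831

$75.38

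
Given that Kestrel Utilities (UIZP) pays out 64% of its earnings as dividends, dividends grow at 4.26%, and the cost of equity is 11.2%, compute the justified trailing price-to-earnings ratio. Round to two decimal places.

Justified trailing P/E = b(1+g)/(r−g) = 0.64×(1+0.0426)/(0.112−0.0426) = 9.6148

9.61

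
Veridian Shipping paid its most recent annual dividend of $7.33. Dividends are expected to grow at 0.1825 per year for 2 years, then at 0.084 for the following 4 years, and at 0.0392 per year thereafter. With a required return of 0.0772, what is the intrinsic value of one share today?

Three-stage DDM. Project D₁…D_6; terminal Gordon value at t=6 with g = 0.0392; discount at r = 0.0772.
D_1 = 8.6677
D_2 = 10.2496
D_3 = 11.1105
D_4 = 12.0438
D_5 = 13.0555
D_6 = 14.1522
TV_6 = 14.7069/(0.0772−0.0392) = 387.0249
P₀ = Σ Dₜ/(1+r)ᵗ + TV_6/(1+r)^6 = 300.4931

$300.49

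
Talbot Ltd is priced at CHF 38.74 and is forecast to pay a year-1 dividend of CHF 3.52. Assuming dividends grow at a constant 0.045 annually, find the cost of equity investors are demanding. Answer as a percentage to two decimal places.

Rearranging the constant-growth DDM: r = D₁/P₀ + g.
r = 3.5200 / 38.74 + 0.045 = 0.09086 + 0.045 = 0.13586

13.59%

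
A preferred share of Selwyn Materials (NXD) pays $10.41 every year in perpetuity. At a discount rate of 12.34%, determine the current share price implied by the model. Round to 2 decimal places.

$84.36

Zero-growth DDM (perpetuity): P₀ = D/r = 10.41 / 0.1234 = 84.3598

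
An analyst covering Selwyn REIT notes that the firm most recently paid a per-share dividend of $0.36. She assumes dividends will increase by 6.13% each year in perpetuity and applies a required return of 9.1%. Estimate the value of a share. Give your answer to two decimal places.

Gordon growth model: P₀ = D₁/(r − g). D₁ = 0.36 × (1 + 0.0613) = 0.3821.
P₀ = 0.3821 / (0.091 − 0.0613) = 0.3821 / 0.0297 = 12.8642

$12.86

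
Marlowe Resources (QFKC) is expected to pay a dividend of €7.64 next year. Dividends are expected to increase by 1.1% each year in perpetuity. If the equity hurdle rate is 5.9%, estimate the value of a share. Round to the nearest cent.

Gordon growth model: P₀ = D₁/(r − g), with D₁ = 7.64 given directly.
P₀ = 7.6400 / (0.059 − 0.011) = 7.6400 / 0.048 = 159.1667

€159.17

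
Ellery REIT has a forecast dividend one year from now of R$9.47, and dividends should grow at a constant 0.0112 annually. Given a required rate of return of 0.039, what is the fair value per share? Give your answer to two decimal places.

Gordon growth model: P₀ = D₁/(r − g), with D₁ = 9.47 given directly.
P₀ = 9.4700 / (0.039 − 0.0112) = 9.4700 / 0.0278 = 340.6475

R$340.65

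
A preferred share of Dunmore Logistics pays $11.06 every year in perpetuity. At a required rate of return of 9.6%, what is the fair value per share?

Zero-growth DDM (perpetuity): P₀ = D/r = 11.06 / 0.096 = 115.2083

$115.21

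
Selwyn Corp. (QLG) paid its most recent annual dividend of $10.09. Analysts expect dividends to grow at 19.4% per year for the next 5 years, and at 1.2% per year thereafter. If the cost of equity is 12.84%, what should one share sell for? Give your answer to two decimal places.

$176.33

Two-stage DDM. Project D₁…D_5 at 0.194, terminal growth 0.012, discount at r = 0.1284.
D_1 = 12.0475
D_2 = 14.3847
D_3 = 17.1753
D_4 = 20.5073
D_5 = 24.4857
Terminal value at t=5: TV = D_6/(r−g) = 24.7795/(0.1284−0.012) = 212.8827
P₀ = 12.0475/(1+0.1284)^1 + 14.3847/(1+0.1284)^2 + 17.1753/(1+0.1284)^3 + 20.5073/(1+0.1284)^4 + 24.4857/(1+0.1284)^5 + 212.8827/(1+0.1284)^5 = 176.3269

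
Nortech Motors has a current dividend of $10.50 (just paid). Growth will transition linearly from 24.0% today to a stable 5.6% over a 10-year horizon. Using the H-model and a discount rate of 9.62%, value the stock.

H-model: P₀ = D₀[(1+g_L) + H(g_S−g_L)]/(r−g_L), with H = 10/2 = 5.
P₀ = 10.50 × [(1+0.056) + 5×(0.24−0.056)] / (0.0962−0.056)
   = 10.50 × 1.9760 / 0.0402 = 516.1194

$516.12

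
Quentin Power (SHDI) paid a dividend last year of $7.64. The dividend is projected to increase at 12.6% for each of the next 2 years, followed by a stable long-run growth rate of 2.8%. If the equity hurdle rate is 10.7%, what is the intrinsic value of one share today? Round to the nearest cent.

Two-stage DDM. Project D₁…D_2 at 0.126, terminal growth 0.028, discount at r = 0.107.
D_1 = 8.6026
D_2 = 9.6866
Terminal value at t=2: TV = D_3/(r−g) = 9.9578/(0.107−0.028) = 126.0481
P₀ = 8.6026/(1+0.107)^1 + 9.6866/(1+0.107)^2 + 126.0481/(1+0.107)^2 = 118.5343

$118.53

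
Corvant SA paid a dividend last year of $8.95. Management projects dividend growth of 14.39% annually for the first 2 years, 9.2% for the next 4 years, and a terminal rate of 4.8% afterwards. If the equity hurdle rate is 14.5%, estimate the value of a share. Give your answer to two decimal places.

$129.50

Three-stage DDM. Project D₁…D_6; terminal Gordon value at t=6 with g = 0.048; discount at r = 0.145.
D_1 = 10.2379
D_2 = 11.7111
D_3 = 12.7886
D_4 = 13.9651
D_5 = 15.2499
D_6 = 16.6529
TV_6 = 17.4522/(0.145−0.048) = 179.9199
P₀ = Σ Dₜ/(1+r)ᵗ + TV_6/(1+r)^6 = 129.5024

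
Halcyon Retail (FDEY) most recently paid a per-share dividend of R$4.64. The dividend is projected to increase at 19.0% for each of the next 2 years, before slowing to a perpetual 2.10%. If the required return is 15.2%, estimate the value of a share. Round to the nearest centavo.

R$48.33

Two-stage DDM. Project D₁…D_2 at 0.19, terminal growth 0.021, discount at r = 0.152.
D_1 = 5.5216
D_2 = 6.5707
Terminal value at t=2: TV = D_3/(r−g) = 6.7087/(0.152−0.021) = 51.2114
P₀ = 5.5216/(1+0.152)^1 + 6.5707/(1+0.152)^2 + 51.2114/(1+0.152)^2 = 48.3330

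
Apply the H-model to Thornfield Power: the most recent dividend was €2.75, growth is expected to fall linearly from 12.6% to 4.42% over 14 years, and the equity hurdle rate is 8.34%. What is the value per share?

€113.42

H-model: P₀ = D₀[(1+g_L) + H(g_S−g_L)]/(r−g_L), with H = 14/2 = 7.
P₀ = 2.75 × [(1+0.0442) + 7×(0.126−0.0442)] / (0.0834−0.0442)
   = 2.75 × 1.6168 / 0.0392 = 113.4235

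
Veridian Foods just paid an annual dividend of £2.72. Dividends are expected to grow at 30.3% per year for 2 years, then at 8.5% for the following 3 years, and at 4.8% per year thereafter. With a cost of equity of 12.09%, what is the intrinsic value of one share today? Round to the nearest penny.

£65.10

Three-stage DDM. Project D₁…D_5; terminal Gordon value at t=5 with g = 0.048; discount at r = 0.1209.
D_1 = 3.5442
D_2 = 4.6180
D_3 = 5.0106
D_4 = 5.4365
D_5 = 5.8986
TV_5 = 6.1817/(0.1209−0.048) = 84.7970
P₀ = Σ Dₜ/(1+r)ᵗ + TV_5/(1+r)^5 = 65.0960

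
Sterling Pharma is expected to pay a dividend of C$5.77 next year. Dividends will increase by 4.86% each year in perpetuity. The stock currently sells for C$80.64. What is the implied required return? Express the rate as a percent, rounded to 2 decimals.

12.02%

Rearranging the constant-growth DDM: r = D₁/P₀ + g.
r = 5.7700 / 80.64 + 0.0486 = 0.07155 + 0.0486 = 0.12015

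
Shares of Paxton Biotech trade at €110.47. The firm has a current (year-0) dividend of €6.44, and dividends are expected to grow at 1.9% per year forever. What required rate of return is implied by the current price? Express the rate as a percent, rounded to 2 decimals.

7.84%

Rearranging the constant-growth DDM: r = D₁/P₀ + g.
D₁ = 6.44 × (1 + 0.019) = 6.5624.
r = 6.5624 / 110.47 + 0.019 = 0.05940 + 0.019 = 0.07840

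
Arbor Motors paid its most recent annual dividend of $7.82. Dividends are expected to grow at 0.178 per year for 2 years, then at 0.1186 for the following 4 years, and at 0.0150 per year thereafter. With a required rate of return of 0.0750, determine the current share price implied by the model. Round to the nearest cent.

Three-stage DDM. Project D₁…D_6; terminal Gordon value at t=6 with g = 0.015; discount at r = 0.075.
D_1 = 9.2120
D_2 = 10.8517
D_3 = 12.1387
D_4 = 13.5783
D_5 = 15.1887
D_6 = 16.9901
TV_6 = 17.2450/(0.075−0.015) = 287.4163
P₀ = Σ Dₜ/(1+r)ᵗ + TV_6/(1+r)^6 = 245.7217

$245.72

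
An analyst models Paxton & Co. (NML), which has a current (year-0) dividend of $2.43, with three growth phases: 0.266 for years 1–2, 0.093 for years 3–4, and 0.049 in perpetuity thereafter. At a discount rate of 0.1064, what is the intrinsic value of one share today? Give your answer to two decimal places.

$68.96

Three-stage DDM. Project D₁…D_4; terminal Gordon value at t=4 with g = 0.049; discount at r = 0.1064.
D_1 = 3.0764
D_2 = 3.8947
D_3 = 4.2569
D_4 = 4.6528
TV_4 = 4.8808/(0.1064−0.049) = 85.0311
P₀ = Σ Dₜ/(1+r)ᵗ + TV_4/(1+r)^4 = 68.9555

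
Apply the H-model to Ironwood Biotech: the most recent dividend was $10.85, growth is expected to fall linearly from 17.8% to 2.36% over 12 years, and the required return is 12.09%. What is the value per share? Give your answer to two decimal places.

$217.45

H-model: P₀ = D₀[(1+g_L) + H(g_S−g_L)]/(r−g_L), with H = 12/2 = 6.
P₀ = 10.85 × [(1+0.0236) + 6×(0.178−0.0236)] / (0.1209−0.0236)
   = 10.85 × 1.9500 / 0.0973 = 217.4460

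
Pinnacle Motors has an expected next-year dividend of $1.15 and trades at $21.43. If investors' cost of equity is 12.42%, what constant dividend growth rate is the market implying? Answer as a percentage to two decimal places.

7.05%

From P₀ = D₁/(r − g), the implied growth is g = r − D₁/P₀.
g = 0.1242 − 1.15/21.43 = 0.1242 − 0.05366 = 0.07054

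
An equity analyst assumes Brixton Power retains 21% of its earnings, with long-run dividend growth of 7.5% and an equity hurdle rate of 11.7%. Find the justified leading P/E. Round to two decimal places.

18.81

Payout ratio b = 1 − 0.21 = 0.79.
Justified leading P/E = b/(r−g) = 0.79/(0.117−0.075) = 18.8095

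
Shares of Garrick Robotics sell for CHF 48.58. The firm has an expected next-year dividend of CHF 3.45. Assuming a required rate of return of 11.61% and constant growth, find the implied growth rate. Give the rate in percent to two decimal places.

From P₀ = D₁/(r − g), the implied growth is g = r − D₁/P₀.
g = 0.1161 − 3.45/48.58 = 0.1161 − 0.07102 = 0.04508

4.51%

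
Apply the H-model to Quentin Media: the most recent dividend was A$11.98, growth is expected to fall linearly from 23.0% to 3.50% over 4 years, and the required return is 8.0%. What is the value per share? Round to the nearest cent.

H-model: P₀ = D₀[(1+g_L) + H(g_S−g_L)]/(r−g_L), with H = 4/2 = 2.
P₀ = 11.98 × [(1+0.035) + 2×(0.23−0.035)] / (0.08−0.035)
   = 11.98 × 1.4250 / 0.045 = 379.3667

A$379.37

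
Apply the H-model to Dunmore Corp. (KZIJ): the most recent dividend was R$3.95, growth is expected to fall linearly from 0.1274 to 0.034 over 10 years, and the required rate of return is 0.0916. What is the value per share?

H-model: P₀ = D₀[(1+g_L) + H(g_S−g_L)]/(r−g_L), with H = 10/2 = 5.
P₀ = 3.95 × [(1+0.034) + 5×(0.1274−0.034)] / (0.0916−0.034)
   = 3.95 × 1.5010 / 0.0576 = 102.9332

R$102.93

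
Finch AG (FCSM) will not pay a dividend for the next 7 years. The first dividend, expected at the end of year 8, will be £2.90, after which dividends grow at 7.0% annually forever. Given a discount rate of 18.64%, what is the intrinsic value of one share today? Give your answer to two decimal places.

£7.53

Deferred-dividend DDM. At t=7 the remaining stream is a growing perpetuity with first payment D_8 = 2.90.
V_7 = D_8/(r−g) = 2.90/(0.1864−0.07) = 24.9141
P₀ = V_7/(1+r)^7 = 24.9141/(1+0.1864)^7 = 7.5306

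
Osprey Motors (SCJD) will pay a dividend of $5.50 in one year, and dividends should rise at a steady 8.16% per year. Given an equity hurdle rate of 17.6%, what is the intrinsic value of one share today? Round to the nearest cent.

$58.26

Gordon growth model: P₀ = D₁/(r − g), with D₁ = 5.50 given directly.
P₀ = 5.5000 / (0.176 − 0.0816) = 5.5000 / 0.0944 = 58.2627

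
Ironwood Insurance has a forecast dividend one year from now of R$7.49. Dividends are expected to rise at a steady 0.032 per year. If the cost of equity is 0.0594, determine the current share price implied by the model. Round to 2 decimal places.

R$273.36

Gordon growth model: P₀ = D₁/(r − g), with D₁ = 7.49 given directly.
P₀ = 7.4900 / (0.0594 − 0.032) = 7.4900 / 0.0274 = 273.3577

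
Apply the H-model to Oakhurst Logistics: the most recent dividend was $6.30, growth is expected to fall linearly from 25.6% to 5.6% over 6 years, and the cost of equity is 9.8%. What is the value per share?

$248.40

H-model: P₀ = D₀[(1+g_L) + H(g_S−g_L)]/(r−g_L), with H = 6/2 = 3.
P₀ = 6.30 × [(1+0.056) + 3×(0.256−0.056)] / (0.098−0.056)
   = 6.30 × 1.6560 / 0.042 = 248.4000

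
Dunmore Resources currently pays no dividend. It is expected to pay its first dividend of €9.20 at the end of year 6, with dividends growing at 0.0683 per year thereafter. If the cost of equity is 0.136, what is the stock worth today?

€71.83

Deferred-dividend DDM. At t=5 the remaining stream is a growing perpetuity with first payment D_6 = 9.20.
V_5 = D_6/(r−g) = 9.20/(0.136−0.0683) = 135.8936
P₀ = V_5/(1+r)^5 = 135.8936/(1+0.136)^5 = 71.8303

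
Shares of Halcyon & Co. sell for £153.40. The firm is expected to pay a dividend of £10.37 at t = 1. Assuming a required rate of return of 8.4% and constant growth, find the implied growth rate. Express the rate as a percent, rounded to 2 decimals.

1.64%

From P₀ = D₁/(r − g), the implied growth is g = r − D₁/P₀.
g = 0.084 − 10.37/153.40 = 0.084 − 0.06760 = 0.01640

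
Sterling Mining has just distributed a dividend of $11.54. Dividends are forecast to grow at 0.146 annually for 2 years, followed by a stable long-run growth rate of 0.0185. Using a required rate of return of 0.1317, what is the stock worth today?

$129.99

Two-stage DDM. Project D₁…D_2 at 0.146, terminal growth 0.0185, discount at r = 0.1317.
D_1 = 13.2248
D_2 = 15.1557
Terminal value at t=2: TV = D_3/(r−g) = 15.4360/(0.1317−0.0185) = 136.3608
P₀ = 13.2248/(1+0.1317)^1 + 15.1557/(1+0.1317)^2 + 136.3608/(1+0.1317)^2 = 129.9892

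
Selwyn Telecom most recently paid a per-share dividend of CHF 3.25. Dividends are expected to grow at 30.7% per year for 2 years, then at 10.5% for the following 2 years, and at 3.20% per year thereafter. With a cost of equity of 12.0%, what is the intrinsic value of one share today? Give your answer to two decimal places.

Three-stage DDM. Project D₁…D_4; terminal Gordon value at t=4 with g = 0.032; discount at r = 0.12.
D_1 = 4.2477
D_2 = 5.5518
D_3 = 6.1347
D_4 = 6.7789
TV_4 = 6.9958/(0.12−0.032) = 79.4980
P₀ = Σ Dₜ/(1+r)ᵗ + TV_4/(1+r)^4 = 67.4156

CHF 67.42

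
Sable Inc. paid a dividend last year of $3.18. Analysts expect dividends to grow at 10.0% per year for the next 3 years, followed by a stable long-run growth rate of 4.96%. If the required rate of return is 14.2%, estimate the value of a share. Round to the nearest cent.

$41.14

Two-stage DDM. Project D₁…D_3 at 0.1, terminal growth 0.0496, discount at r = 0.142.
D_1 = 3.4980
D_2 = 3.8478
D_3 = 4.2326
Terminal value at t=3: TV = D_4/(r−g) = 4.4425/(0.142−0.0496) = 48.0792
P₀ = 3.4980/(1+0.142)^1 + 3.8478/(1+0.142)^2 + 4.2326/(1+0.142)^3 + 48.0792/(1+0.142)^3 = 41.1372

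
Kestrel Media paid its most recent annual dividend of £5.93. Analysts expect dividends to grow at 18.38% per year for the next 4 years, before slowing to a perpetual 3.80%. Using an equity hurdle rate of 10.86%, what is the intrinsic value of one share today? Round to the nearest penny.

£141.39

Two-stage DDM. Project D₁…D_4 at 0.1838, terminal growth 0.038, discount at r = 0.1086.
D_1 = 7.0199
D_2 = 8.3102
D_3 = 9.8376
D_4 = 11.6458
Terminal value at t=4: TV = D_5/(r−g) = 12.0883/(0.1086−0.038) = 171.2224
P₀ = 7.0199/(1+0.1086)^1 + 8.3102/(1+0.1086)^2 + 9.8376/(1+0.1086)^3 + 11.6458/(1+0.1086)^4 + 171.2224/(1+0.1086)^4 = 141.3851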